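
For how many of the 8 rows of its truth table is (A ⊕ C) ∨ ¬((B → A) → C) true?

5

  A   |   B   |   C   || ((A ⊕ C) ∨ ¬((B → A) → C))
False | False | False ||            True           
False | False |  True ||            True           
False |  True | False ||           False           
False |  True |  True ||            True           
 True | False | False ||            True           
 True | False |  True ||           False           
 True |  True | False ||            True           
 True |  True |  True ||           False           
The formula is true on 5 of the 8 rows.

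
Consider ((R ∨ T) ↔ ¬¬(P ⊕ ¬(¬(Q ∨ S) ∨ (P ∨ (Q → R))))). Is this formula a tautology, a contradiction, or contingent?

P | Q | R | S | T || φ
F | F | F | F | F || T
F | F | F | F | T || F
F | F | F | T | F || T
F | F | F | T | T || F
F | F | T | F | F || F
F | F | T | F | T || F
F | F | T | T | F || F
F | F | T | T | T || F
F | T | F | F | F || F
F | T | F | F | T || T
F | T | F | T | F || F
F | T | F | T | T || T
F | T | T | F | F || F
F | T | T | F | T || F
F | T | T | T | F || F
F | T | T | T | T || F
T | F | F | F | F || F
T | F | F | F | T || T
T | F | F | T | F || F
T | F | F | T | T || T
T | F | T | F | F || T
T | F | T | F | T || T
T | F | T | T | F || T
T | F | T | T | T || T
T | T | F | F | F || F
T | T | F | F | T || T
T | T | F | T | F || F
T | T | F | T | T || T
T | T | T | F | F || T
T | T | T | F | T || T
T | T | T | T | F || T
T | T | T | T | T || T
16 of 32 rows are T, so the formula is contingent.

contingent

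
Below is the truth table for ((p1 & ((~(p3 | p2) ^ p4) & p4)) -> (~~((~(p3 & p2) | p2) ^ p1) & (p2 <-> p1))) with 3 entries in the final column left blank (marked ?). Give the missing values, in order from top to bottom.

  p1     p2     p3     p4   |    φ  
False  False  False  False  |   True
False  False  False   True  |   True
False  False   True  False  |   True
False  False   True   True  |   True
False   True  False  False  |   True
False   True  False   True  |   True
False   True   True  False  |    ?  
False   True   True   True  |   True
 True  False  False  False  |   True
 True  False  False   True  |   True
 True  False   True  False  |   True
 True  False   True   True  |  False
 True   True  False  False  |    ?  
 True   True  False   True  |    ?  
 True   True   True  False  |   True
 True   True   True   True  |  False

True, True, False

Row p1=False, p2=True, p3=True, p4=False: (p1 & ((~(p3 | p2) ^ p4) & p4)) = False, (~~((~(p3 & p2) | p2) ^ p1) & (p2 <-> p1)) = False, so the formula = True.
Row p1=True, p2=True, p3=False, p4=False: (p1 & ((~(p3 | p2) ^ p4) & p4)) = False, (~~((~(p3 & p2) | p2) ^ p1) & (p2 <-> p1)) = False, so the formula = True.
Row p1=True, p2=True, p3=False, p4=True: (p1 & ((~(p3 | p2) ^ p4) & p4)) = True, (~~((~(p3 & p2) | p2) ^ p1) & (p2 <-> p1)) = False, so the formula = False.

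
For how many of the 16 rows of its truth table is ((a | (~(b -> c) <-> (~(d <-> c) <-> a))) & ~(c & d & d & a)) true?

10

a | b | c | d | (b -> c) | ~(b -> c) | (d <-> c) | ~(d <-> c) | (~(d <-> c) <-> a) | (c & d & d & a) | ~(c & d & d & a) | φ
- | - | - | - | -------- | --------- | --------- | ---------- | ------------------ | --------------- | ---------------- | -
F | F | F | F |    T     |     F     |     T     |     F      |         T          |        F        |        T         | F
F | F | F | T |    T     |     F     |     F     |     T      |         F          |        F        |        T         | T
F | F | T | F |    T     |     F     |     F     |     T      |         F          |        F        |        T         | T
F | F | T | T |    T     |     F     |     T     |     F      |         T          |        F        |        T         | F
F | T | F | F |    F     |     T     |     T     |     F      |         T          |        F        |        T         | T
F | T | F | T |    F     |     T     |     F     |     T      |         F          |        F        |        T         | F
F | T | T | F |    T     |     F     |     F     |     T      |         F          |        F        |        T         | T
F | T | T | T |    T     |     F     |     T     |     F      |         T          |        F        |        T         | F
T | F | F | F |    T     |     F     |     T     |     F      |         F          |        F        |        T         | T
T | F | F | T |    T     |     F     |     F     |     T      |         T          |        F        |        T         | T
T | F | T | F |    T     |     F     |     F     |     T      |         T          |        F        |        T         | T
T | F | T | T |    T     |     F     |     T     |     F      |         F          |        T        |        F         | F
T | T | F | F |    F     |     T     |     T     |     F      |         F          |        F        |        T         | T
T | T | F | T |    F     |     T     |     F     |     T      |         T          |        F        |        T         | T
T | T | T | F |    T     |     F     |     F     |     T      |         T          |        F        |        T         | T
T | T | T | T |    T     |     F     |     T     |     F      |         F          |        T        |        F         | F
The formula is true on 10 of the 16 rows.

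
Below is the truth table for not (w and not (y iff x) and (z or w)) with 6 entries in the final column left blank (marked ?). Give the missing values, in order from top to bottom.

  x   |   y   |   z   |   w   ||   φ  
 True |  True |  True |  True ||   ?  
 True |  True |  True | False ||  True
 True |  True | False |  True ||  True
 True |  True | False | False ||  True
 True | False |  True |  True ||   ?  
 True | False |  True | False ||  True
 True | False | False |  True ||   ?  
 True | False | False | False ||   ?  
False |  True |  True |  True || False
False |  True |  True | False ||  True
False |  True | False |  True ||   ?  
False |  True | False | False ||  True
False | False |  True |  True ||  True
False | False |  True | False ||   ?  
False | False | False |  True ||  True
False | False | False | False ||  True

Row x=True, y=True, z=True, w=True: not (y iff x) = False, (z or w) = True, (w and not (y iff x) and (z or w)) = False, so the formula = True.
Row x=True, y=False, z=True, w=True: not (y iff x) = True, (z or w) = True, (w and not (y iff x) and (z or w)) = True, so the formula = False.
Row x=True, y=False, z=False, w=True: not (y iff x) = True, (z or w) = True, (w and not (y iff x) and (z or w)) = True, so the formula = False.
Row x=True, y=False, z=False, w=False: not (y iff x) = True, (z or w) = False, (w and not (y iff x) and (z or w)) = False, so the formula = True.
Row x=False, y=True, z=False, w=True: not (y iff x) = True, (z or w) = True, (w and not (y iff x) and (z or w)) = True, so the formula = False.
Row x=False, y=False, z=True, w=False: not (y iff x) = False, (z or w) = True, (w and not (y iff x) and (z or w)) = False, so the formula = True.

True, False, False, True, False, True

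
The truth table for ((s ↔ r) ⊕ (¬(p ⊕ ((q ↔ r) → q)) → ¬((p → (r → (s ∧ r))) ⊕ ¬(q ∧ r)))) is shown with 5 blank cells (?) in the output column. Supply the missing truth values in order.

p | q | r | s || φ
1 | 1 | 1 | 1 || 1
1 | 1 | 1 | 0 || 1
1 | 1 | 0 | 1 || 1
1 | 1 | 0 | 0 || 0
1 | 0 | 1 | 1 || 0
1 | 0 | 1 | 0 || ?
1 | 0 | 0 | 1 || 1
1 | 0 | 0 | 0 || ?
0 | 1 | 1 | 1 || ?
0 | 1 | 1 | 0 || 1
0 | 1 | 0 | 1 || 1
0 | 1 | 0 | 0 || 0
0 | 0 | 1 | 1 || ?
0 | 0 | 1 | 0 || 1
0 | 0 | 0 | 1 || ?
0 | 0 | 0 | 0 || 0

Row p=1, q=0, r=1, s=0: (s ↔ r) = 0, (¬(p ⊕ ((q ↔ r) → q)) → ¬((p → (r → (s ∧ r))) ⊕ ¬(q ∧ r))) = 0, so the formula = 0.
Row p=1, q=0, r=0, s=0: (s ↔ r) = 1, (¬(p ⊕ ((q ↔ r) → q)) → ¬((p → (r → (s ∧ r))) ⊕ ¬(q ∧ r))) = 1, so the formula = 0.
Row p=0, q=1, r=1, s=1: (s ↔ r) = 1, (¬(p ⊕ ((q ↔ r) → q)) → ¬((p → (r → (s ∧ r))) ⊕ ¬(q ∧ r))) = 1, so the formula = 0.
Row p=0, q=0, r=1, s=1: (s ↔ r) = 1, (¬(p ⊕ ((q ↔ r) → q)) → ¬((p → (r → (s ∧ r))) ⊕ ¬(q ∧ r))) = 1, so the formula = 0.
Row p=0, q=0, r=0, s=1: (s ↔ r) = 0, (¬(p ⊕ ((q ↔ r) → q)) → ¬((p → (r → (s ∧ r))) ⊕ ¬(q ∧ r))) = 1, so the formula = 1.

0, 0, 0, 0, 1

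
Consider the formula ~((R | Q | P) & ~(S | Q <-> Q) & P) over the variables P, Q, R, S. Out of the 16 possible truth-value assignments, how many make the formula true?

14

P  Q  R  S     (R | Q | P)  (S | Q)  ((S | Q) <-> Q)  ~((S | Q) <-> Q)  φ
T  T  T  T          T          T            T                F          T
T  T  T  F          T          T            T                F          T
T  T  F  T          T          T            T                F          T
T  T  F  F          T          T            T                F          T
T  F  T  T          T          T            F                T          F
T  F  T  F          T          F            T                F          T
T  F  F  T          T          T            F                T          F
T  F  F  F          T          F            T                F          T
F  T  T  T          T          T            T                F          T
F  T  T  F          T          T            T                F          T
F  T  F  T          T          T            T                F          T
F  T  F  F          T          T            T                F          T
F  F  T  T          T          T            F                T          T
F  F  T  F          T          F            T                F          T
F  F  F  T          F          T            F                T          T
F  F  F  F          F          F            T                F          T
The formula is true on 14 of the 16 rows.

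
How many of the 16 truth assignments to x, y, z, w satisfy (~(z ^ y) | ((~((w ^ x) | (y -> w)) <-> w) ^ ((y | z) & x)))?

  x      y      z      w    |    φ  
False  False  False  False  |   True
False  False  False   True  |   True
False  False   True  False  |   True
False  False   True   True  |  False
False   True  False  False  |  False
False   True  False   True  |  False
False   True   True  False  |   True
False   True   True   True  |   True
 True  False  False  False  |   True
 True  False  False   True  |   True
 True  False   True  False  |  False
 True  False   True   True  |   True
 True   True  False  False  |  False
 True   True  False   True  |   True
 True   True   True  False  |   True
 True   True   True   True  |   True
The formula is true on 11 of the 16 rows.

11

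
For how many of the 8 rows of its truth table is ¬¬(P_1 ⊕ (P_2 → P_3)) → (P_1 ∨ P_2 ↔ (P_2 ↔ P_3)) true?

6

P_1 | P_2 | P_3 | (P_2 → P_3) | (P_1 ⊕ (P_2 → P_3)) | ¬(P_1 ⊕ (P_2 → P_3)) | ¬¬(P_1 ⊕ (P_2 → P_3)) | (P_1 ∨ P_2) | (P_2 ↔ P_3) | ((P_1 ∨ P_2) ↔ (P_2 ↔ P_3)) | φ
--- | --- | --- | ----------- | ------------------- | -------------------- | --------------------- | ----------- | ----------- | --------------------------- | -
 1  |  1  |  1  |      1      |          0          |          1           |           0           |      1      |      1      |              1              | 1
 1  |  1  |  0  |      0      |          1          |          0           |           1           |      1      |      0      |              0              | 0
 1  |  0  |  1  |      1      |          0          |          1           |           0           |      1      |      0      |              0              | 1
 1  |  0  |  0  |      1      |          0          |          1           |           0           |      1      |      1      |              1              | 1
 0  |  1  |  1  |      1      |          1          |          0           |           1           |      1      |      1      |              1              | 1
 0  |  1  |  0  |      0      |          0          |          1           |           0           |      1      |      0      |              0              | 1
 0  |  0  |  1  |      1      |          1          |          0           |           1           |      0      |      0      |              1              | 1
 0  |  0  |  0  |      1      |          1          |          0           |           1           |      0      |      1      |              0              | 0
The formula is true on 6 of the 8 rows.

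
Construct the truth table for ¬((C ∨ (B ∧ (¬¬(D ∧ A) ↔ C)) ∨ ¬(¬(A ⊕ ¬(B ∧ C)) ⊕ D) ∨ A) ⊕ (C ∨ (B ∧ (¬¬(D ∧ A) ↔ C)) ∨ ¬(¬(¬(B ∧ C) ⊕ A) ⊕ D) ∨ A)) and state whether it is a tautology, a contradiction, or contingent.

tautology

A | B | C | D | φ
- | - | - | - | -
0 | 0 | 0 | 0 | 1
0 | 0 | 0 | 1 | 1
0 | 0 | 1 | 0 | 1
0 | 0 | 1 | 1 | 1
0 | 1 | 0 | 0 | 1
0 | 1 | 0 | 1 | 1
0 | 1 | 1 | 0 | 1
0 | 1 | 1 | 1 | 1
1 | 0 | 0 | 0 | 1
1 | 0 | 0 | 1 | 1
1 | 0 | 1 | 0 | 1
1 | 0 | 1 | 1 | 1
1 | 1 | 0 | 0 | 1
1 | 1 | 0 | 1 | 1
1 | 1 | 1 | 0 | 1
1 | 1 | 1 | 1 | 1
Every row is 1, so the formula is a tautology.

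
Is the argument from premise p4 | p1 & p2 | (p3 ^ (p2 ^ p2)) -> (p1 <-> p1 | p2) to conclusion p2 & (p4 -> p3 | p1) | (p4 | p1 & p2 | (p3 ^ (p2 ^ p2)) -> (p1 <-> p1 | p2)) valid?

p1  p2  p3  p4  |  φ  ψ
F   F   F   F   |  T  T
F   F   F   T   |  T  T
F   F   T   F   |  T  T
F   F   T   T   |  T  T
F   T   F   F   |  T  T
F   T   F   T   |  F  F
F   T   T   F   |  F  T
F   T   T   T   |  F  T
T   F   F   F   |  T  T
T   F   F   T   |  T  T
T   F   T   F   |  T  T
T   F   T   T   |  T  T
T   T   F   F   |  T  T
T   T   F   T   |  T  T
T   T   T   F   |  T  T
T   T   T   T   |  T  T
In every row where φ is true, ψ is also true, so φ ⊨ ψ.

yes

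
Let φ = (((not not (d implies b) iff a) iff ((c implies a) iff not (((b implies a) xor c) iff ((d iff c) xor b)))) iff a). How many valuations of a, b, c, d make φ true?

a | b | c | d | φ
- | - | - | - | -
F | F | F | F | F
F | F | F | T | F
F | F | T | F | T
F | F | T | T | T
F | T | F | F | F
F | T | F | T | T
F | T | T | F | T
F | T | T | T | F
T | F | F | F | F
T | F | F | T | F
T | F | T | F | F
T | F | T | T | F
T | T | F | F | T
T | T | F | T | F
T | T | T | F | T
T | T | T | T | F
The formula is true on 6 of the 16 rows.

6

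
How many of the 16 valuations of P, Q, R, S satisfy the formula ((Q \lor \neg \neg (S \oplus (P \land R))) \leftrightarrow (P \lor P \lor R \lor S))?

12

P | Q | R | S || (P \land R) | (S \oplus (P \land R)) | \neg (S \oplus (P \land R)) | (P \lor P \lor R \lor S) | φ
T | T | T | T ||      T      |           F            |              T              |            T             | T
T | T | T | F ||      T      |           T            |              F              |            T             | T
T | T | F | T ||      F      |           T            |              F              |            T             | T
T | T | F | F ||      F      |           F            |              T              |            T             | T
T | F | T | T ||      T      |           F            |              T              |            T             | F
T | F | T | F ||      T      |           T            |              F              |            T             | T
T | F | F | T ||      F      |           T            |              F              |            T             | T
T | F | F | F ||      F      |           F            |              T              |            T             | F
F | T | T | T ||      F      |           T            |              F              |            T             | T
F | T | T | F ||      F      |           F            |              T              |            T             | T
F | T | F | T ||      F      |           T            |              F              |            T             | T
F | T | F | F ||      F      |           F            |              T              |            F             | F
F | F | T | T ||      F      |           T            |              F              |            T             | T
F | F | T | F ||      F      |           F            |              T              |            T             | F
F | F | F | T ||      F      |           T            |              F              |            T             | T
F | F | F | F ||      F      |           F            |              T              |            F             | T
The formula is true on 12 of the 16 rows.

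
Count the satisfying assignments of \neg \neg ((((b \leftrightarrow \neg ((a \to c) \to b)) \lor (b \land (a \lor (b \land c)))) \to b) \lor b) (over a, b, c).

a | b | c || φ
T | T | T || T
T | T | F || T
T | F | T || T
T | F | F || F
F | T | T || T
F | T | F || T
F | F | T || T
F | F | F || T
The formula is true on 7 of the 8 rows.

7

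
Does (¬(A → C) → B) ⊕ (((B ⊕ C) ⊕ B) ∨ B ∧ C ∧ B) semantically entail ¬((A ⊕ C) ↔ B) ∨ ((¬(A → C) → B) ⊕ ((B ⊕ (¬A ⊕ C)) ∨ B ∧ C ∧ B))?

A  B  C  |  φ  ψ
F  F  F  |  T  F
F  F  T  |  F  T
F  T  F  |  T  T
F  T  T  |  F  F
T  F  F  |  F  T
T  F  T  |  F  F
T  T  F  |  T  F
T  T  T  |  F  T
At A=F, B=F, C=F we have φ true but ψ false, so φ does not entail ψ.

no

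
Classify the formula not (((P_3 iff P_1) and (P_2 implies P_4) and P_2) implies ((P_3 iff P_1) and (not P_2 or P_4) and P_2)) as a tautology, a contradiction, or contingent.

P_1 | P_2 | P_3 | P_4 | (P_3 iff P_1) | (P_2 implies P_4) | not P_2 | (not P_2 or P_4) | φ
--- | --- | --- | --- | ------------- | ----------------- | ------- | ---------------- | -
 0  |  0  |  0  |  0  |       1       |         1         |    1    |        1         | 0
 0  |  0  |  0  |  1  |       1       |         1         |    1    |        1         | 0
 0  |  0  |  1  |  0  |       0       |         1         |    1    |        1         | 0
 0  |  0  |  1  |  1  |       0       |         1         |    1    |        1         | 0
 0  |  1  |  0  |  0  |       1       |         0         |    0    |        0         | 0
 0  |  1  |  0  |  1  |       1       |         1         |    0    |        1         | 0
 0  |  1  |  1  |  0  |       0       |         0         |    0    |        0         | 0
 0  |  1  |  1  |  1  |       0       |         1         |    0    |        1         | 0
 1  |  0  |  0  |  0  |       0       |         1         |    1    |        1         | 0
 1  |  0  |  0  |  1  |       0       |         1         |    1    |        1         | 0
 1  |  0  |  1  |  0  |       1       |         1         |    1    |        1         | 0
 1  |  0  |  1  |  1  |       1       |         1         |    1    |        1         | 0
 1  |  1  |  0  |  0  |       0       |         0         |    0    |        0         | 0
 1  |  1  |  0  |  1  |       0       |         1         |    0    |        1         | 0
 1  |  1  |  1  |  0  |       1       |         0         |    0    |        0         | 0
 1  |  1  |  1  |  1  |       1       |         1         |    0    |        1         | 0
Every row is 0, so the formula is a contradiction.

contradiction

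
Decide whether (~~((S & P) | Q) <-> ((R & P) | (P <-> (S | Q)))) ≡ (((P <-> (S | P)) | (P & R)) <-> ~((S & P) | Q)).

P | Q | R | S | φ | ψ
- | - | - | - | - | -
T | T | T | T | T | F
T | T | T | F | T | F
T | T | F | T | T | F
T | T | F | F | T | F
T | F | T | T | T | F
T | F | T | F | F | T
T | F | F | T | T | F
T | F | F | F | T | T
F | T | T | T | F | T
F | T | T | F | F | F
F | T | F | T | F | T
F | T | F | F | F | F
F | F | T | T | T | F
F | F | T | F | F | T
F | F | F | T | T | F
F | F | F | F | F | T
The columns differ at P=T, Q=T, R=T, S=T (φ=T, ψ=F), so they are not equivalent.

not equivalent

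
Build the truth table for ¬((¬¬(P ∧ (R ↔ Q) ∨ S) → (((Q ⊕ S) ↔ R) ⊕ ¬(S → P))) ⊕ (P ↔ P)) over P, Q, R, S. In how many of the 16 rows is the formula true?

P  Q  R  S  |  (R ↔ Q)  (P ∧ (R ↔ Q))  ((P ∧ (R ↔ Q)) ∨ S)  ¬((P ∧ (R ↔ Q)) ∨ S)  ¬¬((P ∧ (R ↔ Q)) ∨ S)  (Q ⊕ S)  ((Q ⊕ S) ↔ R)  (S → P)  ¬(S → P)  (((Q ⊕ S) ↔ R) ⊕ ¬(S → P))  (P ↔ P)  φ
T  T  T  T  |     T           T                 T                    F                      T               F           F           T        F                  F                  T     F
T  T  T  F  |     T           T                 T                    F                      T               T           T           T        F                  T                  T     T
T  T  F  T  |     F           F                 T                    F                      T               F           T           T        F                  T                  T     T
T  T  F  F  |     F           F                 F                    T                      F               T           F           T        F                  F                  T     T
T  F  T  T  |     F           F                 T                    F                      T               T           T           T        F                  T                  T     T
T  F  T  F  |     F           F                 F                    T                      F               F           F           T        F                  F                  T     T
T  F  F  T  |     T           T                 T                    F                      T               T           F           T        F                  F                  T     F
T  F  F  F  |     T           T                 T                    F                      T               F           T           T        F                  T                  T     T
F  T  T  T  |     T           F                 T                    F                      T               F           F           F        T                  T                  T     T
F  T  T  F  |     T           F                 F                    T                      F               T           T           T        F                  T                  T     T
F  T  F  T  |     F           F                 T                    F                      T               F           T           F        T                  F                  T     F
F  T  F  F  |     F           F                 F                    T                      F               T           F           T        F                  F                  T     T
F  F  T  T  |     F           F                 T                    F                      T               T           T           F        T                  F                  T     F
F  F  T  F  |     F           F                 F                    T                      F               F           F           T        F                  F                  T     T
F  F  F  T  |     T           F                 T                    F                      T               T           F           F        T                  T                  T     T
F  F  F  F  |     T           F                 F                    T                      F               F           T           T        F                  T                  T     T
The formula is true on 12 of the 16 rows.

12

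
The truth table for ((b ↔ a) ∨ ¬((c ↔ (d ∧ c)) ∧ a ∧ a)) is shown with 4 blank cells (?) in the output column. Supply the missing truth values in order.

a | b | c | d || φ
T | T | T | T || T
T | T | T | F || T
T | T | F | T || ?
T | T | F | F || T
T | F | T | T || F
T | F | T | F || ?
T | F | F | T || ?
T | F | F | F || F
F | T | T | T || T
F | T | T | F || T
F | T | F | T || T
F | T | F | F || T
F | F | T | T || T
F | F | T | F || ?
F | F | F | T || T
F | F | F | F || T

Row a=T, b=T, c=F, d=T: (b ↔ a) = T, ¬((c ↔ (d ∧ c)) ∧ a ∧ a) = F, so the formula = T.
Row a=T, b=F, c=T, d=F: (b ↔ a) = F, ¬((c ↔ (d ∧ c)) ∧ a ∧ a) = T, so the formula = T.
Row a=T, b=F, c=F, d=T: (b ↔ a) = F, ¬((c ↔ (d ∧ c)) ∧ a ∧ a) = F, so the formula = F.
Row a=F, b=F, c=T, d=F: (b ↔ a) = T, ¬((c ↔ (d ∧ c)) ∧ a ∧ a) = T, so the formula = T.

T, T, F, T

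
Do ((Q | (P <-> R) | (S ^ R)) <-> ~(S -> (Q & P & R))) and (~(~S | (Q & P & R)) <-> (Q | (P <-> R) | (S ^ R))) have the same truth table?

P  Q  R  S  |  φ  ψ
F  F  F  F  |  F  F
F  F  F  T  |  T  T
F  F  T  F  |  F  F
F  F  T  T  |  F  F
F  T  F  F  |  F  F
F  T  F  T  |  T  T
F  T  T  F  |  F  F
F  T  T  T  |  T  T
T  F  F  F  |  T  T
T  F  F  T  |  T  T
T  F  T  F  |  F  F
T  F  T  T  |  T  T
T  T  F  F  |  F  F
T  T  F  T  |  T  T
T  T  T  F  |  F  F
T  T  T  T  |  F  F
The columns for φ and ψ agree on every row, so they are logically equivalent.

equivalent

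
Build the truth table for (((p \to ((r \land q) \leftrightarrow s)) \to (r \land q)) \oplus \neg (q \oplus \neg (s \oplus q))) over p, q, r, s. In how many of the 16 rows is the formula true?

p  q  r  s  |  (r \land q)  (s \oplus q)  \neg (s \oplus q)  (q \oplus \neg (s \oplus q))  φ
0  0  0  0  |       0            0                1                       1                0
0  0  0  1  |       0            1                0                       0                1
0  0  1  0  |       0            0                1                       1                0
0  0  1  1  |       0            1                0                       0                1
0  1  0  0  |       0            1                0                       1                0
0  1  0  1  |       0            0                1                       0                1
0  1  1  0  |       1            1                0                       1                1
0  1  1  1  |       1            0                1                       0                0
1  0  0  0  |       0            0                1                       1                0
1  0  0  1  |       0            1                0                       0                0
1  0  1  0  |       0            0                1                       1                0
1  0  1  1  |       0            1                0                       0                0
1  1  0  0  |       0            1                0                       1                0
1  1  0  1  |       0            0                1                       0                0
1  1  1  0  |       1            1                0                       1                1
1  1  1  1  |       1            0                1                       0                0
The formula is true on 5 of the 16 rows.

5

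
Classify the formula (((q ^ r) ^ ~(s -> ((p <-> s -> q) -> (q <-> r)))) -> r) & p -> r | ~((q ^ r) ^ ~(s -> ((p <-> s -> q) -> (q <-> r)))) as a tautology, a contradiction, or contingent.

tautology

p | q | r | s || (q ^ r) | (s -> q) | (p <-> (s -> q)) | (q <-> r) | φ
0 | 0 | 0 | 0 ||    0    |    1     |        0         |     1     | 1
0 | 0 | 0 | 1 ||    0    |    0     |        1         |     1     | 1
0 | 0 | 1 | 0 ||    1    |    1     |        0         |     0     | 1
0 | 0 | 1 | 1 ||    1    |    0     |        1         |     0     | 1
0 | 1 | 0 | 0 ||    1    |    1     |        0         |     0     | 1
0 | 1 | 0 | 1 ||    1    |    1     |        0         |     0     | 1
0 | 1 | 1 | 0 ||    0    |    1     |        0         |     1     | 1
0 | 1 | 1 | 1 ||    0    |    1     |        0         |     1     | 1
1 | 0 | 0 | 0 ||    0    |    1     |        1         |     1     | 1
1 | 0 | 0 | 1 ||    0    |    0     |        0         |     1     | 1
1 | 0 | 1 | 0 ||    1    |    1     |        1         |     0     | 1
1 | 0 | 1 | 1 ||    1    |    0     |        0         |     0     | 1
1 | 1 | 0 | 0 ||    1    |    1     |        1         |     0     | 1
1 | 1 | 0 | 1 ||    1    |    1     |        1         |     0     | 1
1 | 1 | 1 | 0 ||    0    |    1     |        1         |     1     | 1
1 | 1 | 1 | 1 ||    0    |    1     |        1         |     1     | 1
Every row is 1, so the formula is a tautology.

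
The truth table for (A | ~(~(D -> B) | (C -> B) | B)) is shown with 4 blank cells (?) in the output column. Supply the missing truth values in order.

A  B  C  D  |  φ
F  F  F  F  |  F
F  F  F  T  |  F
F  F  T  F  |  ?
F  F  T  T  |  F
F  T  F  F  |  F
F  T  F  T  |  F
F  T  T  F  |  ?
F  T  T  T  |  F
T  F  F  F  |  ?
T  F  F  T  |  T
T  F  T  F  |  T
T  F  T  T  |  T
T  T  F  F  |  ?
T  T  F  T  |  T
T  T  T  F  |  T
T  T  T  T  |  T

T, F, T, T

Row A=F, B=F, C=T, D=F: ~(~(D -> B) | (C -> B) | B) = T, so the formula = T.
Row A=F, B=T, C=T, D=F: ~(~(D -> B) | (C -> B) | B) = F, so the formula = F.
Row A=T, B=F, C=F, D=F: ~(~(D -> B) | (C -> B) | B) = F, so the formula = T.
Row A=T, B=T, C=F, D=F: ~(~(D -> B) | (C -> B) | B) = F, so the formula = T.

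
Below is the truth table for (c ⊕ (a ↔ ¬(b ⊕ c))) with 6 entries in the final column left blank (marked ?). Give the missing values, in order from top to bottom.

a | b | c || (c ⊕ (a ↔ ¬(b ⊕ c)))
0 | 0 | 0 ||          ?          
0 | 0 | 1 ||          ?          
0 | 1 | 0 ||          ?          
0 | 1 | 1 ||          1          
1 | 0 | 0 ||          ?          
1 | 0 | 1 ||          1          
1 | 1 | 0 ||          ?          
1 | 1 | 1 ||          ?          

Row a=0, b=0, c=0: (a ↔ ¬(b ⊕ c)) = 0, so (c ⊕ (a ↔ ¬(b ⊕ c))) = 0.
Row a=0, b=0, c=1: (a ↔ ¬(b ⊕ c)) = 1, so (c ⊕ (a ↔ ¬(b ⊕ c))) = 0.
Row a=0, b=1, c=0: (a ↔ ¬(b ⊕ c)) = 1, so (c ⊕ (a ↔ ¬(b ⊕ c))) = 1.
Row a=1, b=0, c=0: (a ↔ ¬(b ⊕ c)) = 1, so (c ⊕ (a ↔ ¬(b ⊕ c))) = 1.
Row a=1, b=1, c=0: (a ↔ ¬(b ⊕ c)) = 0, so (c ⊕ (a ↔ ¬(b ⊕ c))) = 0.
Row a=1, b=1, c=1: (a ↔ ¬(b ⊕ c)) = 1, so (c ⊕ (a ↔ ¬(b ⊕ c))) = 0.

0, 0, 1, 1, 0, 0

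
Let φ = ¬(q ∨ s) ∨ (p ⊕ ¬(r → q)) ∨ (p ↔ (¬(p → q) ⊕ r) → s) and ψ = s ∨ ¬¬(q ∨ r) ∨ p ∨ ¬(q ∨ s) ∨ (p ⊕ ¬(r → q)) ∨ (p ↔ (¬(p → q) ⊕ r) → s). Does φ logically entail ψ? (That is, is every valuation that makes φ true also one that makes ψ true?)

p | q | r | s | φ | ψ
- | - | - | - | - | -
F | F | F | F | T | T
F | F | F | T | F | T
F | F | T | F | T | T
F | F | T | T | T | T
F | T | F | F | F | T
F | T | F | T | F | T
F | T | T | F | T | T
F | T | T | T | F | T
T | F | F | F | T | T
T | F | F | T | T | T
T | F | T | F | T | T
T | F | T | T | T | T
T | T | F | F | T | T
T | T | F | T | T | T
T | T | T | F | T | T
T | T | T | T | T | T
In every row where φ is true, ψ is also true, so φ ⊨ ψ.

yes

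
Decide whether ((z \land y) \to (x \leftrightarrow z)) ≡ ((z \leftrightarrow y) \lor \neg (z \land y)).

not equivalent

x  y  z  |  φ  ψ
1  1  1  |  1  1
1  1  0  |  1  1
1  0  1  |  1  1
1  0  0  |  1  1
0  1  1  |  0  1
0  1  0  |  1  1
0  0  1  |  1  1
0  0  0  |  1  1
The columns differ at x=0, y=1, z=1 (φ=0, ψ=1), so they are not equivalent.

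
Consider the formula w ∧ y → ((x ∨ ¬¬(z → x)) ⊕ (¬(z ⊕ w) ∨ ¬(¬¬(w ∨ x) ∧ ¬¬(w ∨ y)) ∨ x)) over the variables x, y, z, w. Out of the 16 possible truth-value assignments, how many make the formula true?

x  y  z  w  |  φ
T  T  T  T  |  F
T  T  T  F  |  T
T  T  F  T  |  F
T  T  F  F  |  T
T  F  T  T  |  T
T  F  T  F  |  T
T  F  F  T  |  T
T  F  F  F  |  T
F  T  T  T  |  T
F  T  T  F  |  T
F  T  F  T  |  T
F  T  F  F  |  T
F  F  T  T  |  T
F  F  T  F  |  T
F  F  F  T  |  T
F  F  F  F  |  T
The formula is true on 14 of the 16 rows.

14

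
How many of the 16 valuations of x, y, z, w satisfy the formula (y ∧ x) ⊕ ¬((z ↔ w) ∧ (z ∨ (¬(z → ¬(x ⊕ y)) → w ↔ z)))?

10

  x      y      z      w    |    φ  
 True   True   True   True  |   True
 True   True   True  False  |  False
 True   True  False   True  |  False
 True   True  False  False  |  False
 True  False   True   True  |  False
 True  False   True  False  |   True
 True  False  False   True  |   True
 True  False  False  False  |   True
False   True   True   True  |  False
False   True   True  False  |   True
False   True  False   True  |   True
False   True  False  False  |   True
False  False   True   True  |  False
False  False   True  False  |   True
False  False  False   True  |   True
False  False  False  False  |   True
The formula is true on 10 of the 16 rows.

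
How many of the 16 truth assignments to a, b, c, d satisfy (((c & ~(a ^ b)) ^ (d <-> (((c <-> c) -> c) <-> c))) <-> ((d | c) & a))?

a  b  c  d     (a ^ b)  ~(a ^ b)  (c & ~(a ^ b))  (c <-> c)  ((c <-> c) -> c)  (((c <-> c) -> c) <-> c)  (d | c)  ((d | c) & a)  φ
T  T  T  T        F        T            T             T             T                     T                 T           T        F
T  T  T  F        F        T            T             T             T                     T                 T           T        T
T  T  F  T        F        T            F             T             F                     T                 T           T        T
T  T  F  F        F        T            F             T             F                     T                 F           F        T
T  F  T  T        T        F            F             T             T                     T                 T           T        T
T  F  T  F        T        F            F             T             T                     T                 T           T        F
T  F  F  T        T        F            F             T             F                     T                 T           T        T
T  F  F  F        T        F            F             T             F                     T                 F           F        T
F  T  T  T        T        F            F             T             T                     T                 T           F        F
F  T  T  F        T        F            F             T             T                     T                 T           F        T
F  T  F  T        T        F            F             T             F                     T                 T           F        F
F  T  F  F        T        F            F             T             F                     T                 F           F        T
F  F  T  T        F        T            T             T             T                     T                 T           F        T
F  F  T  F        F        T            T             T             T                     T                 T           F        F
F  F  F  T        F        T            F             T             F                     T                 T           F        F
F  F  F  F        F        T            F             T             F                     T                 F           F        T
The formula is true on 10 of the 16 rows.

10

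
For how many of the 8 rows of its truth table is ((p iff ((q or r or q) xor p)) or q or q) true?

6

p | q | r | (q or r or q) | ((q or r or q) xor p) | φ
- | - | - | ------------- | --------------------- | -
T | T | T |       T       |           F           | T
T | T | F |       T       |           F           | T
T | F | T |       T       |           F           | F
T | F | F |       F       |           T           | T
F | T | T |       T       |           T           | T
F | T | F |       T       |           T           | T
F | F | T |       T       |           T           | F
F | F | F |       F       |           F           | T
The formula is true on 6 of the 8 rows.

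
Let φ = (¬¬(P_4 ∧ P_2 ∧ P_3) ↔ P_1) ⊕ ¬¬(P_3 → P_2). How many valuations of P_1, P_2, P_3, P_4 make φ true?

8

P_1  P_2  P_3  P_4  |  φ
 T    T    T    T   |  F
 T    T    T    F   |  T
 T    T    F    T   |  T
 T    T    F    F   |  T
 T    F    T    T   |  F
 T    F    T    F   |  F
 T    F    F    T   |  T
 T    F    F    F   |  T
 F    T    T    T   |  T
 F    T    T    F   |  F
 F    T    F    T   |  F
 F    T    F    F   |  F
 F    F    T    T   |  T
 F    F    T    F   |  T
 F    F    F    T   |  F
 F    F    F    F   |  F
The formula is true on 8 of the 16 rows.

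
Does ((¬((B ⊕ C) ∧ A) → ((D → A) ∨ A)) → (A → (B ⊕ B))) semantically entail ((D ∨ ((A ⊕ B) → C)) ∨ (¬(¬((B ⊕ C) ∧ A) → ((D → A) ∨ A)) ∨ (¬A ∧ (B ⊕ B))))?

no

A | B | C | D || φ | ψ
1 | 1 | 1 | 1 || 0 | 1
1 | 1 | 1 | 0 || 0 | 1
1 | 1 | 0 | 1 || 0 | 1
1 | 1 | 0 | 0 || 0 | 1
1 | 0 | 1 | 1 || 0 | 1
1 | 0 | 1 | 0 || 0 | 1
1 | 0 | 0 | 1 || 0 | 1
1 | 0 | 0 | 0 || 0 | 0
0 | 1 | 1 | 1 || 1 | 1
0 | 1 | 1 | 0 || 1 | 1
0 | 1 | 0 | 1 || 1 | 1
0 | 1 | 0 | 0 || 1 | 0
0 | 0 | 1 | 1 || 1 | 1
0 | 0 | 1 | 0 || 1 | 1
0 | 0 | 0 | 1 || 1 | 1
0 | 0 | 0 | 0 || 1 | 1
At A=0, B=1, C=0, D=0 we have φ true but ψ false, so φ does not entail ψ.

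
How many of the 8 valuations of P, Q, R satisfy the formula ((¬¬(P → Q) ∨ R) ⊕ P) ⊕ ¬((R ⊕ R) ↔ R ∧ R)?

P | Q | R | φ
- | - | - | -
1 | 1 | 1 | 1
1 | 1 | 0 | 0
1 | 0 | 1 | 1
1 | 0 | 0 | 1
0 | 1 | 1 | 0
0 | 1 | 0 | 1
0 | 0 | 1 | 0
0 | 0 | 0 | 1
The formula is true on 5 of the 8 rows.

5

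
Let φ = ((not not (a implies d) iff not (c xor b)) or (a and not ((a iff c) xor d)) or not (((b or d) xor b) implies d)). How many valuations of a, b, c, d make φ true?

10

a  b  c  d  |  (a implies d)  not (a implies d)  not not (a implies d)  (c xor b)  not (c xor b)  (a iff c)  ((a iff c) xor d)  not ((a iff c) xor d)  (b or d)  ((b or d) xor b)  (((b or d) xor b) implies d)  φ
F  F  F  F  |        T                F                    T                F            T            T              T                    F               F             F                       T                T
F  F  F  T  |        T                F                    T                F            T            T              F                    T               T             T                       T                T
F  F  T  F  |        T                F                    T                T            F            F              F                    T               F             F                       T                F
F  F  T  T  |        T                F                    T                T            F            F              T                    F               T             T                       T                F
F  T  F  F  |        T                F                    T                T            F            T              T                    F               T             F                       T                F
F  T  F  T  |        T                F                    T                T            F            T              F                    T               T             F                       T                F
F  T  T  F  |        T                F                    T                F            T            F              F                    T               T             F                       T                T
F  T  T  T  |        T                F                    T                F            T            F              T                    F               T             F                       T                T
T  F  F  F  |        F                T                    F                F            T            F              F                    T               F             F                       T                T
T  F  F  T  |        T                F                    T                F            T            F              T                    F               T             T                       T                T
T  F  T  F  |        F                T                    F                T            F            T              T                    F               F             F                       T                T
T  F  T  T  |        T                F                    T                T            F            T              F                    T               T             T                       T                T
T  T  F  F  |        F                T                    F                T            F            F              F                    T               T             F                       T                T
T  T  F  T  |        T                F                    T                T            F            F              T                    F               T             F                       T                F
T  T  T  F  |        F                T                    F                F            T            T              T                    F               T             F                       T                F
T  T  T  T  |        T                F                    T                F            T            T              F                    T               T             F                       T                T
The formula is true on 10 of the 16 rows.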